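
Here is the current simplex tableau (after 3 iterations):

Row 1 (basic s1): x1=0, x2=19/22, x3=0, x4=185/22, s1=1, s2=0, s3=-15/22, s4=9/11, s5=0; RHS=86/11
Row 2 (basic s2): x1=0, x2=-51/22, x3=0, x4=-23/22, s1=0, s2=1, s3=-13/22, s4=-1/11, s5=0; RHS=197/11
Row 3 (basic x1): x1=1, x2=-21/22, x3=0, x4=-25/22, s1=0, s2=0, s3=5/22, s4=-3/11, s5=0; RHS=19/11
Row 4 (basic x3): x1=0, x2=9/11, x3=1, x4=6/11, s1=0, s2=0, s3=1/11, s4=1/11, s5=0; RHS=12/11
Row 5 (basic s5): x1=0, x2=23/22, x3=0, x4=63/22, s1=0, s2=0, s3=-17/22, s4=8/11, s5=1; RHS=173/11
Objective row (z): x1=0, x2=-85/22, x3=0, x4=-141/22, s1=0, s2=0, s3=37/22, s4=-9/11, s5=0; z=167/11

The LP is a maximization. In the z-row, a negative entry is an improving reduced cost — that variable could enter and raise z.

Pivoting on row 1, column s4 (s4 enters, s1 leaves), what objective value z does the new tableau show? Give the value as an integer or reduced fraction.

Minimum ratio for s4: (86/11)/(9/11) = 86/9.
z changes by −(z-row coeff of s4)·ratio = −(-9/11)·(86/9) = 86/11.
New z = 167/11 + (86/11) = 23.

23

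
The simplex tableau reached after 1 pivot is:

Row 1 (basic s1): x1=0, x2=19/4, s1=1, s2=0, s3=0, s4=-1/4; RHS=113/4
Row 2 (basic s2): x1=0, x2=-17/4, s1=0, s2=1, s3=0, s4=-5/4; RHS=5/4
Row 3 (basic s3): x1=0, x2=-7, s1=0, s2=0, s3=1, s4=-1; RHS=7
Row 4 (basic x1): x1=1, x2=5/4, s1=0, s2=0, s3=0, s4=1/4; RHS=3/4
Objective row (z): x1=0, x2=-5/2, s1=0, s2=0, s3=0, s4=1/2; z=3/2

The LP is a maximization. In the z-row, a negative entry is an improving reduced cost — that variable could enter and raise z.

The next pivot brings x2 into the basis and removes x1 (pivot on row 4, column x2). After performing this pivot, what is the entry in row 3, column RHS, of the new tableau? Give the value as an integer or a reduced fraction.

56/5

Pivot element is row 4, column x2: 5/4.
Normalize row 4: new (row 4, RHS) = (3/4)/(5/4) = 3/5.
row 3 ← row 3 − (-7)·(new row 4): 7 − (-7)·(3/5) = 56/5.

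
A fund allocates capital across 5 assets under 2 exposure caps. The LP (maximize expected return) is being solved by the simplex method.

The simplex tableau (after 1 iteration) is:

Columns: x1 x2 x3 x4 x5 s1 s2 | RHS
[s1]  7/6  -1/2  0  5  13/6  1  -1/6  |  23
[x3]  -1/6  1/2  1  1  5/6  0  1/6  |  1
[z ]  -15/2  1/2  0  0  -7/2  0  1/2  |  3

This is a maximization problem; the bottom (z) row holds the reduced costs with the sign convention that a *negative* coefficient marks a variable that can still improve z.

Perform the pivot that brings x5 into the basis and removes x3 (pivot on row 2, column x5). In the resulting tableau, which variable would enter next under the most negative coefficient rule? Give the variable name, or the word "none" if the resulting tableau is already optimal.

Pivot element 5/6. New z-row = old z-row − (-7/2)·(row 2/(5/6)).
Updated z-row coefficients: x1: -41/5, x2: 13/5, x3: 21/5, x4: 21/5, x5: 0, s1: 0, s2: 6/5.
The most negative is -41/5 in column x1, so x1 would enter next.

x1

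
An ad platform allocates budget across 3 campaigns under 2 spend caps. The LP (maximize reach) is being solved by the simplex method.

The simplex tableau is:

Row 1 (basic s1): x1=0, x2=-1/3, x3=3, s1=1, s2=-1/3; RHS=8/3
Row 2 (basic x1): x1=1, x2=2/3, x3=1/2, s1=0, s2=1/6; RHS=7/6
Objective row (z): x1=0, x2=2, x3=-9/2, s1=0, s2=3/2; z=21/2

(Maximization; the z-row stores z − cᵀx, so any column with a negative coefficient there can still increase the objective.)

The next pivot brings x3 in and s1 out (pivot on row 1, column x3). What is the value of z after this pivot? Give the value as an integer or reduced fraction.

Minimum ratio for x3: (8/3)/3 = 8/9.
z changes by −(z-row coeff of x3)·ratio = −(-9/2)·(8/9) = 4.
New z = 21/2 + 4 = 29/2.

29/2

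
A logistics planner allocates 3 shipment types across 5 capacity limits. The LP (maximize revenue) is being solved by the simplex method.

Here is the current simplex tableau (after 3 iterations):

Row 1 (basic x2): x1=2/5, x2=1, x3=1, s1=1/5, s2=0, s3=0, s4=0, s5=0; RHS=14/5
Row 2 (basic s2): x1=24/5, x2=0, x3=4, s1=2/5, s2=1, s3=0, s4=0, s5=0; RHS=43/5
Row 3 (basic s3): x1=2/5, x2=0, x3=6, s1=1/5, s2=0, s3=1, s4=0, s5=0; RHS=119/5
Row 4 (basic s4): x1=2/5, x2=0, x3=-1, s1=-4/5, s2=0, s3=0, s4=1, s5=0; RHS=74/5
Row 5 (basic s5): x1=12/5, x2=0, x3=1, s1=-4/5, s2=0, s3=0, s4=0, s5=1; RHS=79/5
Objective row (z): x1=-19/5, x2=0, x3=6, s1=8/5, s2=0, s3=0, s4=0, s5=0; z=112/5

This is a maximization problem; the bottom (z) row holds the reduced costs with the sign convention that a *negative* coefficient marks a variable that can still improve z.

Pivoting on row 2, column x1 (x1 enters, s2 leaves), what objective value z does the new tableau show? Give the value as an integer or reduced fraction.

701/24

Minimum ratio for x1: (43/5)/(24/5) = 43/24.
z changes by −(z-row coeff of x1)·ratio = −(-19/5)·(43/24) = 817/120.
New z = 112/5 + (817/120) = 701/24.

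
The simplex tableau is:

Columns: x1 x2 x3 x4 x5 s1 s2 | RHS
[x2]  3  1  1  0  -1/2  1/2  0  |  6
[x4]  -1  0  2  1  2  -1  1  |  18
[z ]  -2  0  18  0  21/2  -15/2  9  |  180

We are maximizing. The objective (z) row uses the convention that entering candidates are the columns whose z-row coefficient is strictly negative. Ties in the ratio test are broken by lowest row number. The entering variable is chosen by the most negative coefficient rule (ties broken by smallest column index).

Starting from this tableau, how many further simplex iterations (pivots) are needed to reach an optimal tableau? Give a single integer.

1

pivot: s1 in, x2 out → z = 270
No improving column remains; optimal.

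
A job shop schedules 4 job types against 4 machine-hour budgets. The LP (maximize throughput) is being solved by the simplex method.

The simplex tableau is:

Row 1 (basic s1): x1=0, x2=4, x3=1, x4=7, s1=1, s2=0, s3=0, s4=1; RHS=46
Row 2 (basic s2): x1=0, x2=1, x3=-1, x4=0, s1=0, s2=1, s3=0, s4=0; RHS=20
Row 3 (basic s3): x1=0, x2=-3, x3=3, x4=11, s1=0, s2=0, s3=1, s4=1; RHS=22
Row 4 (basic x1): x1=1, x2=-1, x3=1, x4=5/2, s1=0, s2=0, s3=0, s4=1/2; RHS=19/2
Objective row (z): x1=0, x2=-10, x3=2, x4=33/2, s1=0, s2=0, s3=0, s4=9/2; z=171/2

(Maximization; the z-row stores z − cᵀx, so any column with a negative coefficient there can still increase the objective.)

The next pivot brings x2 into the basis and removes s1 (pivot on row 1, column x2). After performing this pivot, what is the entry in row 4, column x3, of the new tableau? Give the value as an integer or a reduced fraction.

5/4

Pivot element is row 1, column x2: 4.
Normalize row 1: new (row 1, x3) = 1/4 = 1/4.
row 4 ← row 4 − (-1)·(new row 1): 1 − (-1)·(1/4) = 5/4.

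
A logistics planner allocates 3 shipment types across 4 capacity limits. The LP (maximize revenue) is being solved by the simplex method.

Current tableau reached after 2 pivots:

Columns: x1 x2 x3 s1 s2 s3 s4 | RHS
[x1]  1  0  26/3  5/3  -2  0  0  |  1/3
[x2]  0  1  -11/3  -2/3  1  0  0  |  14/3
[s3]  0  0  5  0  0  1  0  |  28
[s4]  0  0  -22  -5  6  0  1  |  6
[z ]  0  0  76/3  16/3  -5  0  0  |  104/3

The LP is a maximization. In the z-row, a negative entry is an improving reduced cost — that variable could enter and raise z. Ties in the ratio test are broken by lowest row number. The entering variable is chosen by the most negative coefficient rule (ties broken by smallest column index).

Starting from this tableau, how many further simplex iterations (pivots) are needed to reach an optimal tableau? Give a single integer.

pivot: s2 in, s4 out → z = 119/3
No improving column remains; optimal.

1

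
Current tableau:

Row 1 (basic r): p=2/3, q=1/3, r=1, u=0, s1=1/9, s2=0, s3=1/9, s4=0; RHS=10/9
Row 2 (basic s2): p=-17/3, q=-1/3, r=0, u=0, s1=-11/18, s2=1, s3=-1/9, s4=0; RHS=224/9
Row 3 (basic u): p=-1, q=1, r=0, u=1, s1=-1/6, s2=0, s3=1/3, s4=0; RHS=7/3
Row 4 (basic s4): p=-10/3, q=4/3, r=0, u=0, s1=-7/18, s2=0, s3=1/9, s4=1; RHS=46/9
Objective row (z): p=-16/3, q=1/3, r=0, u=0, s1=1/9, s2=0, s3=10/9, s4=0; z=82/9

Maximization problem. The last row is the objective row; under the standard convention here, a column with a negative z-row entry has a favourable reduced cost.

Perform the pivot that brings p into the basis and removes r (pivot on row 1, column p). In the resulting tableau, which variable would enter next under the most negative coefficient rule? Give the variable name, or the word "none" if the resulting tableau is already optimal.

none

Pivot element 2/3. New z-row = old z-row − (-16/3)·(row 1/(2/3)).
Updated z-row coefficients: p: 0, q: 3, r: 8, u: 0, s1: 1, s2: 0, s3: 2, s4: 0.
No coefficient is strictly negative; the tableau after this pivot is optimal.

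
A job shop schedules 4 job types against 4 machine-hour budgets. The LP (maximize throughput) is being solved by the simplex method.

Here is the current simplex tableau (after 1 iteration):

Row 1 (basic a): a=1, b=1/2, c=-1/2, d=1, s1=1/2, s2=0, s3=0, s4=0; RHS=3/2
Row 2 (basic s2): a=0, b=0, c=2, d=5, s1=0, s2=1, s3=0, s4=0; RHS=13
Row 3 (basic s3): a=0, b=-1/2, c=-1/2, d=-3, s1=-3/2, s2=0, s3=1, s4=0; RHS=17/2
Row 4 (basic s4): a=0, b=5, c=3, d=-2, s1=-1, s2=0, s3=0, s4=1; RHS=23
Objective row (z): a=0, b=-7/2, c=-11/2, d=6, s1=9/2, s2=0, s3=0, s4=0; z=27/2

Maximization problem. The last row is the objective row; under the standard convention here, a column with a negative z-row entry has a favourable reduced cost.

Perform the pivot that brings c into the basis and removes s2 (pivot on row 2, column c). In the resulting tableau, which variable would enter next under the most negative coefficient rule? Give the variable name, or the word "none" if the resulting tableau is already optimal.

b

Pivot element 2. New z-row = old z-row − (-11/2)·(row 2/2).
Updated z-row coefficients: a: 0, b: -7/2, c: 0, d: 79/4, s1: 9/2, s2: 11/4, s3: 0, s4: 0.
The most negative is -7/2 in column b, so b would enter next.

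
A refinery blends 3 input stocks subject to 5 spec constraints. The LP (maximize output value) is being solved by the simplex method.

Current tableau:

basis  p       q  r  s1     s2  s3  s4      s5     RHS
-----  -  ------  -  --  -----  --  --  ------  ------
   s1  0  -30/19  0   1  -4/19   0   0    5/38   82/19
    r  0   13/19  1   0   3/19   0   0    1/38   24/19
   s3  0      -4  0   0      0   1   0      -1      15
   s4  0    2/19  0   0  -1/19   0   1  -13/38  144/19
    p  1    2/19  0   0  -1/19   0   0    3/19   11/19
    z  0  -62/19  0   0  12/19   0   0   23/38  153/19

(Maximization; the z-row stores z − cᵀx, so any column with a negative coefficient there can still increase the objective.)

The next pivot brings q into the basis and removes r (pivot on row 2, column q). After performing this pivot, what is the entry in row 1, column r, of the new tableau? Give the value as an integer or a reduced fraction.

30/13

Pivot element is row 2, column q: 13/19.
Normalize row 2: new (row 2, r) = 1/(13/19) = 19/13.
row 1 ← row 1 − (-30/19)·(new row 2): 0 − (-30/19)·(19/13) = 30/13.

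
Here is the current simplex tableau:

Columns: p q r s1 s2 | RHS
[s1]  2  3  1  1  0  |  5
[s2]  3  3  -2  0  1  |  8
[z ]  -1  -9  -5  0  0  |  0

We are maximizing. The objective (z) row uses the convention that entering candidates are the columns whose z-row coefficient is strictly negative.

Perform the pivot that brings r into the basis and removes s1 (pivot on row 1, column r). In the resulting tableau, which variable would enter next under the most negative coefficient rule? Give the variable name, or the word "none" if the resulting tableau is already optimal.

Pivot element 1. New z-row = old z-row − (-5)·(row 1/1).
Updated z-row coefficients: p: 9, q: 6, r: 0, s1: 5, s2: 0.
No coefficient is strictly negative; the tableau after this pivot is optimal.

none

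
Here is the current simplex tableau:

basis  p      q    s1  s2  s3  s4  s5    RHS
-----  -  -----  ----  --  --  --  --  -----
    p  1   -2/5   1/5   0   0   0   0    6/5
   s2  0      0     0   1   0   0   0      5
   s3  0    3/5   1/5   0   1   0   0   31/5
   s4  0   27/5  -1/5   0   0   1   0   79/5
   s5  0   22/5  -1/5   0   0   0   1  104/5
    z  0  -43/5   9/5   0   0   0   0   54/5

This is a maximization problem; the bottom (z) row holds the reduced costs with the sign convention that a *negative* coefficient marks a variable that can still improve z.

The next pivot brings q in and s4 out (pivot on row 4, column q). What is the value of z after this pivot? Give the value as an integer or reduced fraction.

Minimum ratio for q: (79/5)/(27/5) = 79/27.
z changes by −(z-row coeff of q)·ratio = −(-43/5)·(79/27) = 3397/135.
New z = 54/5 + (3397/135) = 971/27.

971/27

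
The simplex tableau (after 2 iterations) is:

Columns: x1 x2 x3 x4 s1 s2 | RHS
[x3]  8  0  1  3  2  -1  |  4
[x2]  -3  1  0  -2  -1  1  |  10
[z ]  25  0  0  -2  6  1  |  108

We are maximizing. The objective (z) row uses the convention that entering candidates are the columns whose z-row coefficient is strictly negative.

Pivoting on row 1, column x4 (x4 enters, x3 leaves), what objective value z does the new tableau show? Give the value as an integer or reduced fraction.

Minimum ratio for x4: 4/3 = 4/3.
z changes by −(z-row coeff of x4)·ratio = −(-2)·(4/3) = 8/3.
New z = 108 + (8/3) = 332/3.

332/3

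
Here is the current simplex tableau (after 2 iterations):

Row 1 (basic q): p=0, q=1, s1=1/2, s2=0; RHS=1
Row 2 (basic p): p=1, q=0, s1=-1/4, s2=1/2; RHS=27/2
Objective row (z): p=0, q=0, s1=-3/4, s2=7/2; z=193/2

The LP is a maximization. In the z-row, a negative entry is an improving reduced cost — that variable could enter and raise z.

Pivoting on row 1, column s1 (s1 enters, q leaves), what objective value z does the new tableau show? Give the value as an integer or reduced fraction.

Minimum ratio for s1: 1/(1/2) = 2.
z changes by −(z-row coeff of s1)·ratio = −(-3/4)·2 = 3/2.
New z = 193/2 + (3/2) = 98.

98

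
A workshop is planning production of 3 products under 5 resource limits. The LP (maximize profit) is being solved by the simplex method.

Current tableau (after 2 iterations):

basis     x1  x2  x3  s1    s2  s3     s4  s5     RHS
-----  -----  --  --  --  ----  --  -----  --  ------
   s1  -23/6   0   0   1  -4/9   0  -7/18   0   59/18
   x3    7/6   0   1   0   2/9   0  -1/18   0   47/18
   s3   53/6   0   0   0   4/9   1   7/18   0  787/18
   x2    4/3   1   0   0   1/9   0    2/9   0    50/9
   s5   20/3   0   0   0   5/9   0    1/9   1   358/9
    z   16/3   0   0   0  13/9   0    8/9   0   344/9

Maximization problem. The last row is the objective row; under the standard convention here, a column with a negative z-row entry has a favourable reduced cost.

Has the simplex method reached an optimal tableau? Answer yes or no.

No objective-row coefficient is strictly negative, so no entering variable exists; the tableau is optimal.

yes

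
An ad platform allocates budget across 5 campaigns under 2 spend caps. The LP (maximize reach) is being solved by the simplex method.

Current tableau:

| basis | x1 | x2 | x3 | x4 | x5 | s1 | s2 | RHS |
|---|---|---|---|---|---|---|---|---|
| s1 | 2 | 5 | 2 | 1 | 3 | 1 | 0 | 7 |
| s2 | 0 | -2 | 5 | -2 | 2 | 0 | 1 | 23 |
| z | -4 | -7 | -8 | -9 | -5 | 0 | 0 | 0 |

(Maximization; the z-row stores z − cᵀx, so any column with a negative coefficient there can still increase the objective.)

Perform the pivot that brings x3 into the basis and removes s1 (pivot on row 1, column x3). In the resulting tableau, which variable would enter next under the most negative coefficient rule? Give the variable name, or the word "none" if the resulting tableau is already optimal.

Pivot element 2. New z-row = old z-row − (-8)·(row 1/2).
Updated z-row coefficients: x1: 4, x2: 13, x3: 0, x4: -5, x5: 7, s1: 4, s2: 0.
The most negative is -5 in column x4, so x4 would enter next.

x4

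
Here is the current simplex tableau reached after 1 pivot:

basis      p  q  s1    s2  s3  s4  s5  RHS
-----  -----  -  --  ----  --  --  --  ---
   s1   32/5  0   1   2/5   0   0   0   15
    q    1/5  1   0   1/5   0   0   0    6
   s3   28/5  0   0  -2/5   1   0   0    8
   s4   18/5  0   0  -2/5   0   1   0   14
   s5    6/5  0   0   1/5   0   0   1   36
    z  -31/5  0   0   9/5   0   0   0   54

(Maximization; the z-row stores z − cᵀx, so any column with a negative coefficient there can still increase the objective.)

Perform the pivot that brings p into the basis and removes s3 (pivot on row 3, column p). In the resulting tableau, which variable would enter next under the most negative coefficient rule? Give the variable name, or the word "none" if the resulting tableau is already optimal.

Pivot element 28/5. New z-row = old z-row − (-31/5)·(row 3/(28/5)).
Updated z-row coefficients: p: 0, q: 0, s1: 0, s2: 19/14, s3: 31/28, s4: 0, s5: 0.
No coefficient is strictly negative; the tableau after this pivot is optimal.

none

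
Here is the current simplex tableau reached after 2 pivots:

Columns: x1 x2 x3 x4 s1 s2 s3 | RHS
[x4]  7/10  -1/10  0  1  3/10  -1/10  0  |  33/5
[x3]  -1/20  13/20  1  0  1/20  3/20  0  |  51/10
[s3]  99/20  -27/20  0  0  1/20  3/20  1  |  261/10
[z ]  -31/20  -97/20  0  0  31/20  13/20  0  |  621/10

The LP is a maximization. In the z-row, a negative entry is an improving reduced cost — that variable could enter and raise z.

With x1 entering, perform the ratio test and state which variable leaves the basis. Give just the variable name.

Ratios: row 1 (x4): (33/5)/(7/10) = 66/7; row 2 (x3): entry -1/20 ≤ 0, skip; row 3 (s3): (261/10)/(99/20) = 58/11.
Minimum ratio 58/11 is in the s3 row, so s3 leaves.

s3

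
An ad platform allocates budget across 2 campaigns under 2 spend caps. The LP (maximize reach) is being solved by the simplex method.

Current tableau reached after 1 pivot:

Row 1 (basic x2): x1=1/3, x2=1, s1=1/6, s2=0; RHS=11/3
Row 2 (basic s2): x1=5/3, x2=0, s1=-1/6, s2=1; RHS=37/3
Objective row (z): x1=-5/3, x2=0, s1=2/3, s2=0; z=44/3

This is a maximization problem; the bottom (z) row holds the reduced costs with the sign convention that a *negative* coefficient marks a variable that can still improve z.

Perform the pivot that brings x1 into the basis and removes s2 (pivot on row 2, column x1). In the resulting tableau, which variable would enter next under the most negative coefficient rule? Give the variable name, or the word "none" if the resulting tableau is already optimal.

none

Pivot element 5/3. New z-row = old z-row − (-5/3)·(row 2/(5/3)).
Updated z-row coefficients: x1: 0, x2: 0, s1: 1/2, s2: 1.
No coefficient is strictly negative; the tableau after this pivot is optimal.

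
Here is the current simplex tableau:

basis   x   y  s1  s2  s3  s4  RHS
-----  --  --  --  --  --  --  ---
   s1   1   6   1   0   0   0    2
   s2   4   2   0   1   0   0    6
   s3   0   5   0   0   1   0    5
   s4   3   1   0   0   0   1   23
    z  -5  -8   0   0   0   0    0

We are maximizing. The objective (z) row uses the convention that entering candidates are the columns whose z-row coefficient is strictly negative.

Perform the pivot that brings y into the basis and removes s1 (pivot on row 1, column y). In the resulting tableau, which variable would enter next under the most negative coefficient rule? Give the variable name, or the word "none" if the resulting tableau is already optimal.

Pivot element 6. New z-row = old z-row − (-8)·(row 1/6).
Updated z-row coefficients: x: -11/3, y: 0, s1: 4/3, s2: 0, s3: 0, s4: 0.
The most negative is -11/3 in column x, so x would enter next.

x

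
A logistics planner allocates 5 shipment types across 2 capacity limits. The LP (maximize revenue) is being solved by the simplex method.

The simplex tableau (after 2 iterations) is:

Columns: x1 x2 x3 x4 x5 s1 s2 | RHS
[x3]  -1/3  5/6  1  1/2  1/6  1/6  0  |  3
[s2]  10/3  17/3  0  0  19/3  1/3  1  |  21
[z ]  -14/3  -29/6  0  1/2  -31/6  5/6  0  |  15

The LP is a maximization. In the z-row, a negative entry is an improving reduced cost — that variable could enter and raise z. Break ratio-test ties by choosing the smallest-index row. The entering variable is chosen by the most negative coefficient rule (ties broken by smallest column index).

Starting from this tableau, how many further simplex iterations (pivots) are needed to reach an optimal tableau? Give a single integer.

pivot: x5 in, s2 out → z = 1221/38
pivot: x1 in, x5 out → z = 222/5
No improving column remains; optimal.

2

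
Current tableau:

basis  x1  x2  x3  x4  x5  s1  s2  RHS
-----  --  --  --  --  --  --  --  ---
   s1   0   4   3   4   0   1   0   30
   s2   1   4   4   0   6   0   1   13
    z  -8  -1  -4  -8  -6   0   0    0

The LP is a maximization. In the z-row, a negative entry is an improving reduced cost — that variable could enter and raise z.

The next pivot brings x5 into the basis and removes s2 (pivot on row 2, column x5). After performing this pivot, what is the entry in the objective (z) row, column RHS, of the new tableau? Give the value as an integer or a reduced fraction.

13

Pivot element is row 2, column x5: 6.
Normalize row 2: new (row 2, RHS) = 13/6 = 13/6.
z-row ← z-row − (-6)·(new row 2): 0 − (-6)·(13/6) = 13.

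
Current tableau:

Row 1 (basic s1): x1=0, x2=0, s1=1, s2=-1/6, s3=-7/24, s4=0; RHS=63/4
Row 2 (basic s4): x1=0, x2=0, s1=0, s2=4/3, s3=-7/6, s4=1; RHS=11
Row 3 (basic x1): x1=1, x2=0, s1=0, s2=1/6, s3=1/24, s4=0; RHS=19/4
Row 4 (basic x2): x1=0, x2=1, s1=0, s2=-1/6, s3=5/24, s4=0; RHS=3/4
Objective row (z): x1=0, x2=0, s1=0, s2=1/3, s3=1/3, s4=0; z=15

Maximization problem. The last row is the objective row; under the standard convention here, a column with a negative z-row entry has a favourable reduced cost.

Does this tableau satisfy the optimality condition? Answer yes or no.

yes

No objective-row coefficient is strictly negative, so no entering variable exists; the tableau is optimal.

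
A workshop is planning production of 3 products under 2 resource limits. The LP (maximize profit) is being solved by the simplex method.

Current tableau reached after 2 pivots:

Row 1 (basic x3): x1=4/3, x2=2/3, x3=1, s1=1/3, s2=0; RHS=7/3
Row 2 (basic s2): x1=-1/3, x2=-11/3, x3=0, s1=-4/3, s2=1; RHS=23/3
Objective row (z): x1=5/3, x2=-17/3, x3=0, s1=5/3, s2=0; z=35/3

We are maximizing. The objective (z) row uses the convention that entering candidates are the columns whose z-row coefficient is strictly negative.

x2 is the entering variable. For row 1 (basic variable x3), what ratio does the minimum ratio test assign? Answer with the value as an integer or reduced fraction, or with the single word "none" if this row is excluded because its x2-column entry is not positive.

7/2

Ratio = RHS / (x2 entry) = (7/3) / (2/3) = 7/2.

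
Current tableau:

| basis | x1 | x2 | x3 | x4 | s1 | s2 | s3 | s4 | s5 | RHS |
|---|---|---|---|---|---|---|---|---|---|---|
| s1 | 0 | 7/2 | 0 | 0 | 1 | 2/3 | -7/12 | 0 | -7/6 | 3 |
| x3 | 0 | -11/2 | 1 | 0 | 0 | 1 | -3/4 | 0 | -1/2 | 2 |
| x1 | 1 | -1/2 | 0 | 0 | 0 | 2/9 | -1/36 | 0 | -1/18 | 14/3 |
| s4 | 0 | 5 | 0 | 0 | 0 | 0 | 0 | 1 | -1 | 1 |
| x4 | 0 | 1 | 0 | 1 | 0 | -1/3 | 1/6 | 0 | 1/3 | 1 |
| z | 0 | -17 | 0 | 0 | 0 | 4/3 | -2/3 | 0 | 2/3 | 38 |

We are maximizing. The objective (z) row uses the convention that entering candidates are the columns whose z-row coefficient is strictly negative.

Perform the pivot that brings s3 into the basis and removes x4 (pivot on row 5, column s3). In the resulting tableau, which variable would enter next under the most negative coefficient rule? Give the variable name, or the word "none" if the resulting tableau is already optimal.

x2

Pivot element 1/6. New z-row = old z-row − (-2/3)·(row 5/(1/6)).
Updated z-row coefficients: x1: 0, x2: -13, x3: 0, x4: 4, s1: 0, s2: 0, s3: 0, s4: 0, s5: 2.
The most negative is -13 in column x2, so x2 would enter next.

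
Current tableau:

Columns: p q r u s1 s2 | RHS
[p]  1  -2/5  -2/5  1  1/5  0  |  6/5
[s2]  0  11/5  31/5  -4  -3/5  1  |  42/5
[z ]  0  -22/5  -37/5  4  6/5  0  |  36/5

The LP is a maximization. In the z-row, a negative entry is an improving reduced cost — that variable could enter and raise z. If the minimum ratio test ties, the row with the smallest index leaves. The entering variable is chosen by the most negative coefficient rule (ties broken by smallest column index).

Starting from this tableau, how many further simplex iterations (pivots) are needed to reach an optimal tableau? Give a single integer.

3

pivot: r in, s2 out → z = 534/31
pivot: q in, r out → z = 24
pivot: u in, p out → z = 64
No improving column remains; optimal.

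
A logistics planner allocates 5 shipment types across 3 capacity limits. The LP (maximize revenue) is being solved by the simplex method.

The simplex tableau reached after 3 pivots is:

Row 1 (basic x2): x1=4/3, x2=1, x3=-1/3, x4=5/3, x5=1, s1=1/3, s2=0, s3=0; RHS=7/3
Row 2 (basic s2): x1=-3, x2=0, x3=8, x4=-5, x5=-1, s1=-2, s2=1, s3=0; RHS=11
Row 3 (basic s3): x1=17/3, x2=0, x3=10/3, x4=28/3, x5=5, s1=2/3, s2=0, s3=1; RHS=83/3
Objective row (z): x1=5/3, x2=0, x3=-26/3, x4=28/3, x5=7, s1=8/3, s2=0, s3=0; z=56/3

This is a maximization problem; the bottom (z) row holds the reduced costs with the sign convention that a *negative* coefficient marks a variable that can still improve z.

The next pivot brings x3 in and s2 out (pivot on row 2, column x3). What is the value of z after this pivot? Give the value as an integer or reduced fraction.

Minimum ratio for x3: 11/8 = 11/8.
z changes by −(z-row coeff of x3)·ratio = −(-26/3)·(11/8) = 143/12.
New z = 56/3 + (143/12) = 367/12.

367/12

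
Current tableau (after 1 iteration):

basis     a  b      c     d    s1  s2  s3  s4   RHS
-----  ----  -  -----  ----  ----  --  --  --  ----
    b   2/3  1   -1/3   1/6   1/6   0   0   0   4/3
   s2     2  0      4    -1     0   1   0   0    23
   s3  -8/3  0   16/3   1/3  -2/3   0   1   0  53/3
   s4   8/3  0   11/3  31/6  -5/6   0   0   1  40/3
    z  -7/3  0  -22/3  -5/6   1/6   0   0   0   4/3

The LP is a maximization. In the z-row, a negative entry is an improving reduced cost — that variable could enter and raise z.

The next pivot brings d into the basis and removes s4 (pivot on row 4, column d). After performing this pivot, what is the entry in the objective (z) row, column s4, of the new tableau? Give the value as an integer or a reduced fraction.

Pivot element is row 4, column d: 31/6.
Normalize row 4: new (row 4, s4) = 1/(31/6) = 6/31.
z-row ← z-row − (-5/6)·(new row 4): 0 − (-5/6)·(6/31) = 5/31.

5/31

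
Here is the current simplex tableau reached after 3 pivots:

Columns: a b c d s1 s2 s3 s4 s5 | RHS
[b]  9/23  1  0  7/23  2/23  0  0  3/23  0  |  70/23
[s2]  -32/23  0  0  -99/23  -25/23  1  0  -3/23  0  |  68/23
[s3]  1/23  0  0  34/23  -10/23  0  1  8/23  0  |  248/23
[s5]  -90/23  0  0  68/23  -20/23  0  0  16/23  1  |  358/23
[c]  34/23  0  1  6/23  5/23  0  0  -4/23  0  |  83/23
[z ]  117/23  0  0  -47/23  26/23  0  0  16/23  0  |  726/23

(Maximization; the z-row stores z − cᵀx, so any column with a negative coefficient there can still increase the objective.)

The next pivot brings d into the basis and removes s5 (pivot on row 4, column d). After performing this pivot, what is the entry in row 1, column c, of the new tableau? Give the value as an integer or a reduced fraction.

Pivot element is row 4, column d: 68/23.
Normalize row 4: new (row 4, c) = 0/(68/23) = 0.
row 1 ← row 1 − (7/23)·(new row 4): 0 − (7/23)·0 = 0.

0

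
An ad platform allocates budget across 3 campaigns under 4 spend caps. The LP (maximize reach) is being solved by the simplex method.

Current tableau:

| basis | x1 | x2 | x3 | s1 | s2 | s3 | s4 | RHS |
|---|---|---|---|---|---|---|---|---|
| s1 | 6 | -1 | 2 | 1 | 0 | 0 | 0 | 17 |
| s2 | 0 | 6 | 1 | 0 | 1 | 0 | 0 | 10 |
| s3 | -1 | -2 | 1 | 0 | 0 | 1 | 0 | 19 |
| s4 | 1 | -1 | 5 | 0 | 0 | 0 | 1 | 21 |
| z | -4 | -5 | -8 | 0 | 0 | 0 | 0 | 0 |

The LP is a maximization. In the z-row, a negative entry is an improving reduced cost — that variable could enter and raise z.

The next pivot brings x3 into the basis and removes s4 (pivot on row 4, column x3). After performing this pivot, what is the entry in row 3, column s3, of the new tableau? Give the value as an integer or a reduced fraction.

Pivot element is row 4, column x3: 5.
Normalize row 4: new (row 4, s3) = 0/5 = 0.
row 3 ← row 3 − 1·(new row 4): 1 − 1·0 = 1.

1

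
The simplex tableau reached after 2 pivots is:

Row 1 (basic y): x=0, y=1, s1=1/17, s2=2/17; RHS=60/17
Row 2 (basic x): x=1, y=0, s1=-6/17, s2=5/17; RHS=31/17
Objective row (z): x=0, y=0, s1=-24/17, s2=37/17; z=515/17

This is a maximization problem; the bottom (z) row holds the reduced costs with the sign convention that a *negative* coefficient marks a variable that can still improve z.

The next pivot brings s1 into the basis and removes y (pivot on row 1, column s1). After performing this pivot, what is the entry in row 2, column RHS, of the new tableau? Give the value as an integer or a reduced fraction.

Pivot element is row 1, column s1: 1/17.
Normalize row 1: new (row 1, RHS) = (60/17)/(1/17) = 60.
row 2 ← row 2 − (-6/17)·(new row 1): 31/17 − (-6/17)·60 = 23.

23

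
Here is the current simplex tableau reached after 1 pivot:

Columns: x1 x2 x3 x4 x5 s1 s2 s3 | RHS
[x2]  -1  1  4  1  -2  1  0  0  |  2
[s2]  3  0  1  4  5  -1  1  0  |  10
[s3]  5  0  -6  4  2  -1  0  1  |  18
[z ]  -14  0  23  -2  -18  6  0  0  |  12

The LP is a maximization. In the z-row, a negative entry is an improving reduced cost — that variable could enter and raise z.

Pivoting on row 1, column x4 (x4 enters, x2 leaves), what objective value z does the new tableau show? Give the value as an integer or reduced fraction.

16

Minimum ratio for x4: 2/1 = 2.
z changes by −(z-row coeff of x4)·ratio = −(-2)·2 = 4.
New z = 12 + 4 = 16.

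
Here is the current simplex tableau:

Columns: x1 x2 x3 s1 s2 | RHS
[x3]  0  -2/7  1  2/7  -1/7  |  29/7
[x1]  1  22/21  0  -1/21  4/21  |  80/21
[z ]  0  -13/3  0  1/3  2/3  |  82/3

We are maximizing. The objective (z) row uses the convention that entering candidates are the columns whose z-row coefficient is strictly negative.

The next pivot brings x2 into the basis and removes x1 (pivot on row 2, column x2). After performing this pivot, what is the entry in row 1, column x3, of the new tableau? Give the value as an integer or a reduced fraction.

Pivot element is row 2, column x2: 22/21.
Normalize row 2: new (row 2, x3) = 0/(22/21) = 0.
row 1 ← row 1 − (-2/7)·(new row 2): 1 − (-2/7)·0 = 1.

1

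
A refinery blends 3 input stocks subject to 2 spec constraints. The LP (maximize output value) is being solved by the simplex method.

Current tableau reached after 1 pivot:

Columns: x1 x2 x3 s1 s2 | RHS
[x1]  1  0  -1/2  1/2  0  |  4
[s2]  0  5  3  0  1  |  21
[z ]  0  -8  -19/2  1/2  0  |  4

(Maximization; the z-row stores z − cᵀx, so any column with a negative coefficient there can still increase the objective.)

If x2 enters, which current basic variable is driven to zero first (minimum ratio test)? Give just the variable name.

Ratios: row 1 (x1): entry 0 ≤ 0, skip; row 2 (s2): 21/5 = 21/5.
Minimum ratio 21/5 is in the s2 row, so s2 leaves.

s2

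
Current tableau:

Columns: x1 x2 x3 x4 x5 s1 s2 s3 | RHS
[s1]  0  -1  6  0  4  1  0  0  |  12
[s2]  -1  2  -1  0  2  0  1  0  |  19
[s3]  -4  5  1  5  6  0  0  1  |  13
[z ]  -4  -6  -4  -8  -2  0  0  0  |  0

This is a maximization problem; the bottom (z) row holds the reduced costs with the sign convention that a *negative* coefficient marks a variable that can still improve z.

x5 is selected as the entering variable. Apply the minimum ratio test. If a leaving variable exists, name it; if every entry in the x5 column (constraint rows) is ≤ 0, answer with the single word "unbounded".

s3

Ratios: row 1 (s1): 12/4 = 3; row 2 (s2): 19/2 = 19/2; row 3 (s3): 13/6 = 13/6.
Minimum ratio is in the s3 row, so s3 leaves.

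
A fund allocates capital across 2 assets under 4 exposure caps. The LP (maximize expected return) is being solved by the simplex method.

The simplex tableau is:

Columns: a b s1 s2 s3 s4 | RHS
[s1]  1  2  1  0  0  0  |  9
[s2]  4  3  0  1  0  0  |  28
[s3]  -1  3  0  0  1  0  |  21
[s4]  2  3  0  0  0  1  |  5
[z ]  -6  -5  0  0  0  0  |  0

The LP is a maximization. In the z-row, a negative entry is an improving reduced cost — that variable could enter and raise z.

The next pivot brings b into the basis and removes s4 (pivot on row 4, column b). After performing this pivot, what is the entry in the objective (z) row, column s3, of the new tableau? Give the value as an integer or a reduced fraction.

Pivot element is row 4, column b: 3.
Normalize row 4: new (row 4, s3) = 0/3 = 0.
z-row ← z-row − (-5)·(new row 4): 0 − (-5)·0 = 0.

0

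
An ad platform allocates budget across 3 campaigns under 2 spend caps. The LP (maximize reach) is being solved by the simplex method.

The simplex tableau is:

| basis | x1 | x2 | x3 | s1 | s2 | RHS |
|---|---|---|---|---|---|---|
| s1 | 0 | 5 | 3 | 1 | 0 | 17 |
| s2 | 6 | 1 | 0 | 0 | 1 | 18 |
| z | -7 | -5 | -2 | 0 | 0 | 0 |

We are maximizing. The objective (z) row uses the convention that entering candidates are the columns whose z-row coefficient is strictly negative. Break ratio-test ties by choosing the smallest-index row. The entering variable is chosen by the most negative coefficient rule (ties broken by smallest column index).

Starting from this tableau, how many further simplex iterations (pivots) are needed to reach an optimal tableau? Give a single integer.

pivot: x1 in, s2 out → z = 21
pivot: x2 in, s1 out → z = 1021/30
No improving column remains; optimal.

2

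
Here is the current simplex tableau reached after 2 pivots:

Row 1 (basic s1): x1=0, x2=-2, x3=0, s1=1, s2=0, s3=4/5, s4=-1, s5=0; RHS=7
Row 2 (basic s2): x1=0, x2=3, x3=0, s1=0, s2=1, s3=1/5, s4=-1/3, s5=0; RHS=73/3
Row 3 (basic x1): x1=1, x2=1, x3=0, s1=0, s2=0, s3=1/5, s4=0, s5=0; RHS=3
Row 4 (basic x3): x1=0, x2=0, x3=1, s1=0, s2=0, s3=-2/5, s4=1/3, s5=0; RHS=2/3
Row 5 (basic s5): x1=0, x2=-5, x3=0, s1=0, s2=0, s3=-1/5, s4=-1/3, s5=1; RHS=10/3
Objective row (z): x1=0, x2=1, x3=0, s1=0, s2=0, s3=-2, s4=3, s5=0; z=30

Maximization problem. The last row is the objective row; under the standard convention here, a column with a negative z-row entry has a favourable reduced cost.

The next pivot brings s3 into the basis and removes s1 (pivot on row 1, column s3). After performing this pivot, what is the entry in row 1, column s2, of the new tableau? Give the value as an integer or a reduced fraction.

0

Pivot element is row 1, column s3: 4/5.
Normalize row 1: new (row 1, s2) = 0/(4/5) = 0.
Row 1 is the pivot row, so the entry is 0.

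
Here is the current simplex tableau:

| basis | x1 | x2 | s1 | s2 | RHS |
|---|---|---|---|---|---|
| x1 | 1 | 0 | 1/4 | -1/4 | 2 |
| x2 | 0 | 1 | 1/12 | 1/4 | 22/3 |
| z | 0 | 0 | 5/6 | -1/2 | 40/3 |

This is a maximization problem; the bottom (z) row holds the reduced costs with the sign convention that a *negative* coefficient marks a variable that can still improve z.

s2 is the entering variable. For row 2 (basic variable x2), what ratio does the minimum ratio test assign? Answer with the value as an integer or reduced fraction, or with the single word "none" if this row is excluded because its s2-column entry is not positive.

88/3

Ratio = RHS / (s2 entry) = (22/3) / (1/4) = 88/3.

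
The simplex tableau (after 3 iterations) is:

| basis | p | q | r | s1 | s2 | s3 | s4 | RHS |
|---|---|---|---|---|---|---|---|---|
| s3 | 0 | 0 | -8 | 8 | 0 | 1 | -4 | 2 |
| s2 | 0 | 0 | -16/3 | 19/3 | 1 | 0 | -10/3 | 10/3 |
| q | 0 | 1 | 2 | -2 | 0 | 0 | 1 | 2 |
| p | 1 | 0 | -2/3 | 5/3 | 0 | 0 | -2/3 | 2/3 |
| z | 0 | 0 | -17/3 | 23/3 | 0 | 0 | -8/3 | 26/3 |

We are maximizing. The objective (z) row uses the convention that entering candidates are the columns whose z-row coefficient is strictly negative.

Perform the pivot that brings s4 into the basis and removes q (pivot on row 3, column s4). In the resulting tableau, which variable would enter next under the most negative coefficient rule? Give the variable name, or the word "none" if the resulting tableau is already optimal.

Pivot element 1. New z-row = old z-row − (-8/3)·(row 3/1).
Updated z-row coefficients: p: 0, q: 8/3, r: -1/3, s1: 7/3, s2: 0, s3: 0, s4: 0.
The most negative is -1/3 in column r, so r would enter next.

r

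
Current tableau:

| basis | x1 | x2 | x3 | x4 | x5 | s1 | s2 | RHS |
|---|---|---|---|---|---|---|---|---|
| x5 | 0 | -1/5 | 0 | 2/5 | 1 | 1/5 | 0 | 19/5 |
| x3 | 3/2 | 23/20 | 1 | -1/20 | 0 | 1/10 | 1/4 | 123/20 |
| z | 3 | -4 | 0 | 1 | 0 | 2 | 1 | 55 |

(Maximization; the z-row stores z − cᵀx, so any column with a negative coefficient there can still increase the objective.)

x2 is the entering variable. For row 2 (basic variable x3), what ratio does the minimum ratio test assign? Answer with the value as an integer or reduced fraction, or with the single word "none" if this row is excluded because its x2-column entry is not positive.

123/23

Ratio = RHS / (x2 entry) = (123/20) / (23/20) = 123/23.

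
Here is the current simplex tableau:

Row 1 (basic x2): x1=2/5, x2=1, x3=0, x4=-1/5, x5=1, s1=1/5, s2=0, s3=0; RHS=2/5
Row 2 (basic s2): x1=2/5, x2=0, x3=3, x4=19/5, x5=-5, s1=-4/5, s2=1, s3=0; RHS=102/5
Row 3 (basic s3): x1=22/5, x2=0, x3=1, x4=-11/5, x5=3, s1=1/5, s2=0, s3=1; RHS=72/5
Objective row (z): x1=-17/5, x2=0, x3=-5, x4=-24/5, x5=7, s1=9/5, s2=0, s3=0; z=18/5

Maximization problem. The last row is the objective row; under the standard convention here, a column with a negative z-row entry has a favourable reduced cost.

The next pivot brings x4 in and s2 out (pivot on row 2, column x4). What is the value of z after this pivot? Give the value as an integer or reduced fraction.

558/19

Minimum ratio for x4: (102/5)/(19/5) = 102/19.
z changes by −(z-row coeff of x4)·ratio = −(-24/5)·(102/19) = 2448/95.
New z = 18/5 + (2448/95) = 558/19.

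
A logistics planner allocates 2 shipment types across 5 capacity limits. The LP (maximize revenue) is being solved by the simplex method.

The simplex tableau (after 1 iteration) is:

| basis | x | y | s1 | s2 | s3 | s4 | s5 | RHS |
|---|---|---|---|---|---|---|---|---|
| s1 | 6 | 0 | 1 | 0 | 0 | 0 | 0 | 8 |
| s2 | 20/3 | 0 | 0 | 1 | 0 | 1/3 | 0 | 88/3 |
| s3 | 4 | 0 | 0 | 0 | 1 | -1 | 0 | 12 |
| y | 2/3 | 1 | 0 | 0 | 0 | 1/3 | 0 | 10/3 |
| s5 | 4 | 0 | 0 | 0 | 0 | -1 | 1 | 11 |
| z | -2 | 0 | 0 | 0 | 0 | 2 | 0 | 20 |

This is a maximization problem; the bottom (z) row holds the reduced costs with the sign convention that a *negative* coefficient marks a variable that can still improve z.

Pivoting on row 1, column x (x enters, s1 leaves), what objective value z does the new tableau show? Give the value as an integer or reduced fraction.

68/3

Minimum ratio for x: 8/6 = 4/3.
z changes by −(z-row coeff of x)·ratio = −(-2)·(4/3) = 8/3.
New z = 20 + (8/3) = 68/3.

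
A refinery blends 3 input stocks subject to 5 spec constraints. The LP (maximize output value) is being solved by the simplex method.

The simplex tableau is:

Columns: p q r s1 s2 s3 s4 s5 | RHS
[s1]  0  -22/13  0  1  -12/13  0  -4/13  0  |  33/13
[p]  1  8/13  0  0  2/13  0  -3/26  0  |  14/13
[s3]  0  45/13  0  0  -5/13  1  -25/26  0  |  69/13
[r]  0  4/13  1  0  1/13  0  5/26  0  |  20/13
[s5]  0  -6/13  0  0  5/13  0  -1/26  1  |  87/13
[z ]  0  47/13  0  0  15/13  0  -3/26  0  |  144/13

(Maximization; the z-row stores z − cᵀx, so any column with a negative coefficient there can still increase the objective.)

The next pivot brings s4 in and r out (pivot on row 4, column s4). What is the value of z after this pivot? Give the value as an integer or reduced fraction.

12

Minimum ratio for s4: (20/13)/(5/26) = 8.
z changes by −(z-row coeff of s4)·ratio = −(-3/26)·8 = 12/13.
New z = 144/13 + (12/13) = 12.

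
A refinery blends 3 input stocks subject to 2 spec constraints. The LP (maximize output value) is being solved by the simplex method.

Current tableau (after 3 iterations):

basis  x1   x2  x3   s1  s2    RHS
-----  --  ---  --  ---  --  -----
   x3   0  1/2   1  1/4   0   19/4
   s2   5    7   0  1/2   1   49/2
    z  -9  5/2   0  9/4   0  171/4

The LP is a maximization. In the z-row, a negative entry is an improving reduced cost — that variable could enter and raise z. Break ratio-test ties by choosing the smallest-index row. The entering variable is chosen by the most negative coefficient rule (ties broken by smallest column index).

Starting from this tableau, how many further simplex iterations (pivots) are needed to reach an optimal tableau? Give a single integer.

pivot: x1 in, s2 out → z = 1737/20
No improving column remains; optimal.

1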